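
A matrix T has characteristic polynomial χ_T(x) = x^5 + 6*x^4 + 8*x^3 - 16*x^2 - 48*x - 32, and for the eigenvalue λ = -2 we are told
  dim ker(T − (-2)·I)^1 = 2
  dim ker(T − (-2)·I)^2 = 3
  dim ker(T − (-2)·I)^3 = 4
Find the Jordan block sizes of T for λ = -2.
Block sizes for λ = -2: [3, 1]

From the dimensions of kernels of powers, the number of Jordan blocks of size at least j is d_j − d_{j−1} where d_j = dim ker(N^j) (with d_0 = 0). Computing the differences gives [2, 1, 1].
The number of blocks of size exactly k is (#blocks of size ≥ k) − (#blocks of size ≥ k + 1), so the partition is: 1 block(s) of size 1, 1 block(s) of size 3.
In nonincreasing order the block sizes are [3, 1].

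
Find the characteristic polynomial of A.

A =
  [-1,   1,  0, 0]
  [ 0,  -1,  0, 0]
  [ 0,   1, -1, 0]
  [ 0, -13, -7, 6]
x^4 - 3*x^3 - 15*x^2 - 17*x - 6

Expanding det(x·I − A) (e.g. by cofactor expansion or by noting that A is similar to its Jordan form J, which has the same characteristic polynomial as A) gives
  χ_A(x) = x^4 - 3*x^3 - 15*x^2 - 17*x - 6
which factors as (x - 6)*(x + 1)^3. The eigenvalues (with algebraic multiplicities) are λ = -1 with multiplicity 3, λ = 6 with multiplicity 1.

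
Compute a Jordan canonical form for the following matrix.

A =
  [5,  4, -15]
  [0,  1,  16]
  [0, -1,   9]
J_3(5)

The characteristic polynomial is
  det(x·I − A) = x^3 - 15*x^2 + 75*x - 125 = (x - 5)^3

Eigenvalues and multiplicities (the geometric multiplicity of λ is n − rank(A − λI), which equals the number of Jordan blocks for λ):
  λ = 5: algebraic multiplicity = 3, geometric multiplicity = 1

Determining the block sizes for each eigenvalue:
  λ = 5: one block (gm = 1), so the single block has size am = 3 → block sizes [3]

Assembling the blocks gives a Jordan form
J =
  [5, 1, 0]
  [0, 5, 1]
  [0, 0, 5]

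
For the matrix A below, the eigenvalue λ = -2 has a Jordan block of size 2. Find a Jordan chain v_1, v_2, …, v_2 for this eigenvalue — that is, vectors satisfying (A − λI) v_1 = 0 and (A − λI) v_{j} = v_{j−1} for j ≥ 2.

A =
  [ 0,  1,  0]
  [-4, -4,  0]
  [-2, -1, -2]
A Jordan chain for λ = -2 of length 2:
v_1 = (2, -4, -2)ᵀ
v_2 = (1, 0, 0)ᵀ

Let N = A − (-2)·I. We want v_2 with N^2 v_2 = 0 but N^1 v_2 ≠ 0; then v_{j-1} := N · v_j for j = 2, …, 2.

Pick v_2 = (1, 0, 0)ᵀ.
Then v_1 = N · v_2 = (2, -4, -2)ᵀ.

Sanity check: (A − (-2)·I) v_1 = (0, 0, 0)ᵀ = 0. ✓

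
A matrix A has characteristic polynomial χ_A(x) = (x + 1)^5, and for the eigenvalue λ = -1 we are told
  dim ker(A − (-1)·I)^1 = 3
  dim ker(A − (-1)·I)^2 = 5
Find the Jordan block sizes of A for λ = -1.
Block sizes for λ = -1: [2, 2, 1]

From the dimensions of kernels of powers, the number of Jordan blocks of size at least j is d_j − d_{j−1} where d_j = dim ker(N^j) (with d_0 = 0). Computing the differences gives [3, 2].
The number of blocks of size exactly k is (#blocks of size ≥ k) − (#blocks of size ≥ k + 1), so the partition is: 1 block(s) of size 1, 2 block(s) of size 2.
In nonincreasing order the block sizes are [2, 2, 1].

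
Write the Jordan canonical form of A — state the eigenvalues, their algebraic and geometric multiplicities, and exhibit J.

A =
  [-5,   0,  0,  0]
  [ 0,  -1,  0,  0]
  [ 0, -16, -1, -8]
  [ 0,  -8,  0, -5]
J_1(-5) ⊕ J_1(-5) ⊕ J_1(-1) ⊕ J_1(-1)

The characteristic polynomial is
  det(x·I − A) = x^4 + 12*x^3 + 46*x^2 + 60*x + 25 = (x + 1)^2*(x + 5)^2

Eigenvalues and multiplicities (the geometric multiplicity of λ is n − rank(A − λI), which equals the number of Jordan blocks for λ):
  λ = -5: algebraic multiplicity = 2, geometric multiplicity = 2
  λ = -1: algebraic multiplicity = 2, geometric multiplicity = 2

Determining the block sizes for each eigenvalue:
  λ = -5: gm = am = 2, so every block has size 1 → block sizes [1, 1]
  λ = -1: gm = am = 2, so every block has size 1 → block sizes [1, 1]

Assembling the blocks gives a Jordan form
J =
  [-5,  0,  0,  0]
  [ 0, -5,  0,  0]
  [ 0,  0, -1,  0]
  [ 0,  0,  0, -1]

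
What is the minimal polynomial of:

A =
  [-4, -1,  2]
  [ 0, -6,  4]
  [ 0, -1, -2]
x^2 + 8*x + 16

The characteristic polynomial is χ_A(x) = (x + 4)^3, so the eigenvalues are known. The minimal polynomial is
  m_A(x) = Π_λ (x − λ)^{k_λ}
where k_λ is the size of the *largest* Jordan block for λ (equivalently, the smallest k with (A − λI)^k v = 0 for every generalised eigenvector v of λ).

  λ = -4: largest Jordan block has size 2, contributing (x + 4)^2

So m_A(x) = (x + 4)^2 = x^2 + 8*x + 16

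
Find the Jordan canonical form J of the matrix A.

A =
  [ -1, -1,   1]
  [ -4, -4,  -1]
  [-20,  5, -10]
J_2(-5) ⊕ J_1(-5)

The characteristic polynomial is
  det(x·I − A) = x^3 + 15*x^2 + 75*x + 125 = (x + 5)^3

Eigenvalues and multiplicities (the geometric multiplicity of λ is n − rank(A − λI), which equals the number of Jordan blocks for λ):
  λ = -5: algebraic multiplicity = 3, geometric multiplicity = 2

Determining the block sizes for each eigenvalue:
  λ = -5: 2 blocks summing to 3 forces exactly one block of size 2 and the rest size 1 → block sizes [2, 1]

Assembling the blocks gives a Jordan form
J =
  [-5,  1,  0]
  [ 0, -5,  0]
  [ 0,  0, -5]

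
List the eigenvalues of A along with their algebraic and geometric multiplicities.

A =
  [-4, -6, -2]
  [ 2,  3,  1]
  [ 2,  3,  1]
λ = 0: alg = 3, geom = 2

Step 1 — factor the characteristic polynomial to read off the algebraic multiplicities:
  χ_A(x) = x^3

Step 2 — compute geometric multiplicities via the rank-nullity identity g(λ) = n − rank(A − λI):
  rank(A − (0)·I) = 1, so dim ker(A − (0)·I) = n − 1 = 2

Summary:
  λ = 0: algebraic multiplicity = 3, geometric multiplicity = 2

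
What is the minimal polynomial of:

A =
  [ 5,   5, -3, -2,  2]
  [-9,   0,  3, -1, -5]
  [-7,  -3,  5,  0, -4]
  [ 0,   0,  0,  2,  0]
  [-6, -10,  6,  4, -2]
x^3 - 6*x^2 + 12*x - 8

The characteristic polynomial is χ_A(x) = (x - 2)^5, so the eigenvalues are known. The minimal polynomial is
  m_A(x) = Π_λ (x − λ)^{k_λ}
where k_λ is the size of the *largest* Jordan block for λ (equivalently, the smallest k with (A − λI)^k v = 0 for every generalised eigenvector v of λ).

  λ = 2: largest Jordan block has size 3, contributing (x − 2)^3

So m_A(x) = (x - 2)^3 = x^3 - 6*x^2 + 12*x - 8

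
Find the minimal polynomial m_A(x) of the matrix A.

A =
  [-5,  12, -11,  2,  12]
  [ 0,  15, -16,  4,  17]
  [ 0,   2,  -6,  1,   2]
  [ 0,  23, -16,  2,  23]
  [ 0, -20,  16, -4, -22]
x^4 + 14*x^3 + 69*x^2 + 140*x + 100

The characteristic polynomial is χ_A(x) = (x + 2)^3*(x + 5)^2, so the eigenvalues are known. The minimal polynomial is
  m_A(x) = Π_λ (x − λ)^{k_λ}
where k_λ is the size of the *largest* Jordan block for λ (equivalently, the smallest k with (A − λI)^k v = 0 for every generalised eigenvector v of λ).

  λ = -5: largest Jordan block has size 2, contributing (x + 5)^2
  λ = -2: largest Jordan block has size 2, contributing (x + 2)^2

So m_A(x) = (x + 2)^2*(x + 5)^2 = x^4 + 14*x^3 + 69*x^2 + 140*x + 100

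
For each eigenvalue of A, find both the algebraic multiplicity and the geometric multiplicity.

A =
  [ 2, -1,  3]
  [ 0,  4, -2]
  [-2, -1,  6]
λ = 4: alg = 3, geom = 1

Step 1 — factor the characteristic polynomial to read off the algebraic multiplicities:
  χ_A(x) = (x - 4)^3

Step 2 — compute geometric multiplicities via the rank-nullity identity g(λ) = n − rank(A − λI):
  rank(A − (4)·I) = 2, so dim ker(A − (4)·I) = n − 2 = 1

Summary:
  λ = 4: algebraic multiplicity = 3, geometric multiplicity = 1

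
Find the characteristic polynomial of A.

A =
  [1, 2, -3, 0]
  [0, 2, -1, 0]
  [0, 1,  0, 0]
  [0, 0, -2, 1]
x^4 - 4*x^3 + 6*x^2 - 4*x + 1

Expanding det(x·I − A) (e.g. by cofactor expansion or by noting that A is similar to its Jordan form J, which has the same characteristic polynomial as A) gives
  χ_A(x) = x^4 - 4*x^3 + 6*x^2 - 4*x + 1
which factors as (x - 1)^4. The eigenvalues (with algebraic multiplicities) are λ = 1 with multiplicity 4.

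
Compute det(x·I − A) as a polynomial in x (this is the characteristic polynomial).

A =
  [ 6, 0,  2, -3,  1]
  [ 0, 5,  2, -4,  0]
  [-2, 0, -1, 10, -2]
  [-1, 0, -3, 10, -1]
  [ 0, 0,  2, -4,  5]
x^5 - 25*x^4 + 250*x^3 - 1250*x^2 + 3125*x - 3125

Expanding det(x·I − A) (e.g. by cofactor expansion or by noting that A is similar to its Jordan form J, which has the same characteristic polynomial as A) gives
  χ_A(x) = x^5 - 25*x^4 + 250*x^3 - 1250*x^2 + 3125*x - 3125
which factors as (x - 5)^5. The eigenvalues (with algebraic multiplicities) are λ = 5 with multiplicity 5.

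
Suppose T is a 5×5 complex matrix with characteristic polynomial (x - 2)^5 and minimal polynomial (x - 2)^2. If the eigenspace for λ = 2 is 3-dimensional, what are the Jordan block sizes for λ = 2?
Block sizes for λ = 2: [2, 2, 1]

Step 1 — from the characteristic polynomial, algebraic multiplicity of λ = 2 is 5. From dim ker(T − (2)·I) = 3, there are exactly 3 Jordan blocks for λ = 2.
Step 2 — from the minimal polynomial, the factor (x − 2)^2 tells us the largest block for λ = 2 has size 2.
Step 3 — with total size 5, 3 blocks, and largest block 2, the block sizes (in nonincreasing order) are [2, 2, 1].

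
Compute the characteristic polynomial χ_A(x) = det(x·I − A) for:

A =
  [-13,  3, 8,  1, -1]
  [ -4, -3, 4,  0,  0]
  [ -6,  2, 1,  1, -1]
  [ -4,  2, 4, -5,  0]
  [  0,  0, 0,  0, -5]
x^5 + 25*x^4 + 250*x^3 + 1250*x^2 + 3125*x + 3125

Expanding det(x·I − A) (e.g. by cofactor expansion or by noting that A is similar to its Jordan form J, which has the same characteristic polynomial as A) gives
  χ_A(x) = x^5 + 25*x^4 + 250*x^3 + 1250*x^2 + 3125*x + 3125
which factors as (x + 5)^5. The eigenvalues (with algebraic multiplicities) are λ = -5 with multiplicity 5.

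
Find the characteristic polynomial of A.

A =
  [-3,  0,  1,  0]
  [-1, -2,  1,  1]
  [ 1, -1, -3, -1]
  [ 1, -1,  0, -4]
x^4 + 12*x^3 + 54*x^2 + 108*x + 81

Expanding det(x·I − A) (e.g. by cofactor expansion or by noting that A is similar to its Jordan form J, which has the same characteristic polynomial as A) gives
  χ_A(x) = x^4 + 12*x^3 + 54*x^2 + 108*x + 81
which factors as (x + 3)^4. The eigenvalues (with algebraic multiplicities) are λ = -3 with multiplicity 4.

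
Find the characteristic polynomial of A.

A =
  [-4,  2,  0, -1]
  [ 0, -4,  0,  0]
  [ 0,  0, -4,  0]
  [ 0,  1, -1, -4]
x^4 + 16*x^3 + 96*x^2 + 256*x + 256

Expanding det(x·I − A) (e.g. by cofactor expansion or by noting that A is similar to its Jordan form J, which has the same characteristic polynomial as A) gives
  χ_A(x) = x^4 + 16*x^3 + 96*x^2 + 256*x + 256
which factors as (x + 4)^4. The eigenvalues (with algebraic multiplicities) are λ = -4 with multiplicity 4.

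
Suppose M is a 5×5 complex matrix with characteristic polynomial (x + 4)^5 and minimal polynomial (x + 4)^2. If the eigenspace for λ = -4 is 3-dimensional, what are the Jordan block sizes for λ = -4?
Block sizes for λ = -4: [2, 2, 1]

Step 1 — from the characteristic polynomial, algebraic multiplicity of λ = -4 is 5. From dim ker(M − (-4)·I) = 3, there are exactly 3 Jordan blocks for λ = -4.
Step 2 — from the minimal polynomial, the factor (x + 4)^2 tells us the largest block for λ = -4 has size 2.
Step 3 — with total size 5, 3 blocks, and largest block 2, the block sizes (in nonincreasing order) are [2, 2, 1].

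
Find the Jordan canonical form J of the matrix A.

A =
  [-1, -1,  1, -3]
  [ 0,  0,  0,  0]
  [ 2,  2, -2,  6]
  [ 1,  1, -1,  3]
J_2(0) ⊕ J_1(0) ⊕ J_1(0)

The characteristic polynomial is
  det(x·I − A) = x^4

Eigenvalues and multiplicities (the geometric multiplicity of λ is n − rank(A − λI), which equals the number of Jordan blocks for λ):
  λ = 0: algebraic multiplicity = 4, geometric multiplicity = 3

Determining the block sizes for each eigenvalue:
  λ = 0: 3 blocks summing to 4 forces exactly one block of size 2 and the rest size 1 → block sizes [2, 1, 1]

Assembling the blocks gives a Jordan form
J =
  [0, 1, 0, 0]
  [0, 0, 0, 0]
  [0, 0, 0, 0]
  [0, 0, 0, 0]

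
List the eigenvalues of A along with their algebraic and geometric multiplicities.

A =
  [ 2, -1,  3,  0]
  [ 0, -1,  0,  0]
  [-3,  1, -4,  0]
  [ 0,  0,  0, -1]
λ = -1: alg = 4, geom = 3

Step 1 — factor the characteristic polynomial to read off the algebraic multiplicities:
  χ_A(x) = (x + 1)^4

Step 2 — compute geometric multiplicities via the rank-nullity identity g(λ) = n − rank(A − λI):
  rank(A − (-1)·I) = 1, so dim ker(A − (-1)·I) = n − 1 = 3

Summary:
  λ = -1: algebraic multiplicity = 4, geometric multiplicity = 3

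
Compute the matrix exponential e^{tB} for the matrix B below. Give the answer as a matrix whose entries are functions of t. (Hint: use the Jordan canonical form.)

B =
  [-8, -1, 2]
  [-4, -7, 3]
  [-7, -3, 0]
e^{tB} =
  [-t^2*exp(-5*t)/2 - 3*t*exp(-5*t) + exp(-5*t), -t^2*exp(-5*t)/2 - t*exp(-5*t), t^2*exp(-5*t)/2 + 2*t*exp(-5*t)]
  [-t^2*exp(-5*t)/2 - 4*t*exp(-5*t), -t^2*exp(-5*t)/2 - 2*t*exp(-5*t) + exp(-5*t), t^2*exp(-5*t)/2 + 3*t*exp(-5*t)]
  [-t^2*exp(-5*t) - 7*t*exp(-5*t), -t^2*exp(-5*t) - 3*t*exp(-5*t), t^2*exp(-5*t) + 5*t*exp(-5*t) + exp(-5*t)]

Strategy: write B = P · J · P⁻¹ where J is a Jordan canonical form, so e^{tB} = P · e^{tJ} · P⁻¹, and e^{tJ} can be computed block-by-block.

B has Jordan form
J =
  [-5,  1,  0]
  [ 0, -5,  1]
  [ 0,  0, -5]
(up to reordering of blocks).

Per-block formulas:
  For a 3×3 Jordan block J_3(-5): exp(t · J_3(-5)) = e^(-5t)·(I + t·N + (t^2/2)·N^2), where N is the 3×3 nilpotent shift.

After assembling e^{tJ} and conjugating by P, we get:

e^{tB} =
  [-t^2*exp(-5*t)/2 - 3*t*exp(-5*t) + exp(-5*t), -t^2*exp(-5*t)/2 - t*exp(-5*t), t^2*exp(-5*t)/2 + 2*t*exp(-5*t)]
  [-t^2*exp(-5*t)/2 - 4*t*exp(-5*t), -t^2*exp(-5*t)/2 - 2*t*exp(-5*t) + exp(-5*t), t^2*exp(-5*t)/2 + 3*t*exp(-5*t)]
  [-t^2*exp(-5*t) - 7*t*exp(-5*t), -t^2*exp(-5*t) - 3*t*exp(-5*t), t^2*exp(-5*t) + 5*t*exp(-5*t) + exp(-5*t)]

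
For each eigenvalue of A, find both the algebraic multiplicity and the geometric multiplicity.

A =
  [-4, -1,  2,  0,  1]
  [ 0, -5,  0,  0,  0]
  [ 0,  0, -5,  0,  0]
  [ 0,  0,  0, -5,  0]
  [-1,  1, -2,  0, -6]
λ = -5: alg = 5, geom = 4

Step 1 — factor the characteristic polynomial to read off the algebraic multiplicities:
  χ_A(x) = (x + 5)^5

Step 2 — compute geometric multiplicities via the rank-nullity identity g(λ) = n − rank(A − λI):
  rank(A − (-5)·I) = 1, so dim ker(A − (-5)·I) = n − 1 = 4

Summary:
  λ = -5: algebraic multiplicity = 5, geometric multiplicity = 4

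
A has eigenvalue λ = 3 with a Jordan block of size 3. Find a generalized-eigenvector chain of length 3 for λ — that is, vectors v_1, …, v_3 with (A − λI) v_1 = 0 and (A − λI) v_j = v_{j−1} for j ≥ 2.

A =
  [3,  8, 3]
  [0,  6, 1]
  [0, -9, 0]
A Jordan chain for λ = 3 of length 3:
v_1 = (-3, 0, 0)ᵀ
v_2 = (8, 3, -9)ᵀ
v_3 = (0, 1, 0)ᵀ

Let N = A − (3)·I. We want v_3 with N^3 v_3 = 0 but N^2 v_3 ≠ 0; then v_{j-1} := N · v_j for j = 3, …, 2.

Pick v_3 = (0, 1, 0)ᵀ.
Then v_2 = N · v_3 = (8, 3, -9)ᵀ.
Then v_1 = N · v_2 = (-3, 0, 0)ᵀ.

Sanity check: (A − (3)·I) v_1 = (0, 0, 0)ᵀ = 0. ✓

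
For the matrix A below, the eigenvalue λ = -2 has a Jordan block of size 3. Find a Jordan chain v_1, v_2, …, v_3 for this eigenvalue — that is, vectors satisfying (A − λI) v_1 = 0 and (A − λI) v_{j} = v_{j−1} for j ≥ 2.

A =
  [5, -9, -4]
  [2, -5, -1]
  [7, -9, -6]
A Jordan chain for λ = -2 of length 3:
v_1 = (3, 1, 3)ᵀ
v_2 = (7, 2, 7)ᵀ
v_3 = (1, 0, 0)ᵀ

Let N = A − (-2)·I. We want v_3 with N^3 v_3 = 0 but N^2 v_3 ≠ 0; then v_{j-1} := N · v_j for j = 3, …, 2.

Pick v_3 = (1, 0, 0)ᵀ.
Then v_2 = N · v_3 = (7, 2, 7)ᵀ.
Then v_1 = N · v_2 = (3, 1, 3)ᵀ.

Sanity check: (A − (-2)·I) v_1 = (0, 0, 0)ᵀ = 0. ✓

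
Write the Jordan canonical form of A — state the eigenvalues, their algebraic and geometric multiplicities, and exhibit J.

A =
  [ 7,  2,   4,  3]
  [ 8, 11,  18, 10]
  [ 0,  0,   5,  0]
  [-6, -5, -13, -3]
J_3(5) ⊕ J_1(5)

The characteristic polynomial is
  det(x·I − A) = x^4 - 20*x^3 + 150*x^2 - 500*x + 625 = (x - 5)^4

Eigenvalues and multiplicities (the geometric multiplicity of λ is n − rank(A − λI), which equals the number of Jordan blocks for λ):
  λ = 5: algebraic multiplicity = 4, geometric multiplicity = 2

Determining the block sizes for each eigenvalue:
  λ = 5: with am = 4 and gm = 2, the partition is not yet determined (e.g. several partitions of 4 into 2 parts exist). Let N = A − (5)·I. Computing rank(N^1) = 2, rank(N^2) = 1, rank(N^3) = 0; the number of blocks of size ≥ j is rank(N^{j−1}) − rank(N^j), giving [2, 1, 1]. So we have 1 block(s) of size 3, 1 block(s) of size 1 → block sizes [3, 1]

Assembling the blocks gives a Jordan form
J =
  [5, 1, 0, 0]
  [0, 5, 1, 0]
  [0, 0, 5, 0]
  [0, 0, 0, 5]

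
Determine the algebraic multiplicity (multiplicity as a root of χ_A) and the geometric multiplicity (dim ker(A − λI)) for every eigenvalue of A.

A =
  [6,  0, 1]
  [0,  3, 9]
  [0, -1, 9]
λ = 6: alg = 3, geom = 1

Step 1 — factor the characteristic polynomial to read off the algebraic multiplicities:
  χ_A(x) = (x - 6)^3

Step 2 — compute geometric multiplicities via the rank-nullity identity g(λ) = n − rank(A − λI):
  rank(A − (6)·I) = 2, so dim ker(A − (6)·I) = n − 2 = 1

Summary:
  λ = 6: algebraic multiplicity = 3, geometric multiplicity = 1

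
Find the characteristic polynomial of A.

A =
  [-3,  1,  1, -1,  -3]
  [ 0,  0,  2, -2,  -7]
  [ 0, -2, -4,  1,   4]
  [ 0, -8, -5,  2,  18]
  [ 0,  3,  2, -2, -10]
x^5 + 15*x^4 + 90*x^3 + 270*x^2 + 405*x + 243

Expanding det(x·I − A) (e.g. by cofactor expansion or by noting that A is similar to its Jordan form J, which has the same characteristic polynomial as A) gives
  χ_A(x) = x^5 + 15*x^4 + 90*x^3 + 270*x^2 + 405*x + 243
which factors as (x + 3)^5. The eigenvalues (with algebraic multiplicities) are λ = -3 with multiplicity 5.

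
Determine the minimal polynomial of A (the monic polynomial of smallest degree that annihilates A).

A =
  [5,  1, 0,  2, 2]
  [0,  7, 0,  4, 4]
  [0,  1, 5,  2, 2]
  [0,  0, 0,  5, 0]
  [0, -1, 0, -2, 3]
x^2 - 10*x + 25

The characteristic polynomial is χ_A(x) = (x - 5)^5, so the eigenvalues are known. The minimal polynomial is
  m_A(x) = Π_λ (x − λ)^{k_λ}
where k_λ is the size of the *largest* Jordan block for λ (equivalently, the smallest k with (A − λI)^k v = 0 for every generalised eigenvector v of λ).

  λ = 5: largest Jordan block has size 2, contributing (x − 5)^2

So m_A(x) = (x - 5)^2 = x^2 - 10*x + 25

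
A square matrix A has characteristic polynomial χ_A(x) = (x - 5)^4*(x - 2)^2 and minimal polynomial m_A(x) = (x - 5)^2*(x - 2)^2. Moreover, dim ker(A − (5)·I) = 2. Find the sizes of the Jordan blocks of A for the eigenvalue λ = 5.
Block sizes for λ = 5: [2, 2]

Step 1 — from the characteristic polynomial, algebraic multiplicity of λ = 5 is 4. From dim ker(A − (5)·I) = 2, there are exactly 2 Jordan blocks for λ = 5.
Step 2 — from the minimal polynomial, the factor (x − 5)^2 tells us the largest block for λ = 5 has size 2.
Step 3 — with total size 4, 2 blocks, and largest block 2, the block sizes (in nonincreasing order) are [2, 2].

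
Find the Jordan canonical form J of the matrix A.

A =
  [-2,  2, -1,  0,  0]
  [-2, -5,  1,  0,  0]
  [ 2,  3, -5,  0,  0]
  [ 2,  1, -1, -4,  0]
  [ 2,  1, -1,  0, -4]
J_3(-4) ⊕ J_1(-4) ⊕ J_1(-4)

The characteristic polynomial is
  det(x·I − A) = x^5 + 20*x^4 + 160*x^3 + 640*x^2 + 1280*x + 1024 = (x + 4)^5

Eigenvalues and multiplicities (the geometric multiplicity of λ is n − rank(A − λI), which equals the number of Jordan blocks for λ):
  λ = -4: algebraic multiplicity = 5, geometric multiplicity = 3

Determining the block sizes for each eigenvalue:
  λ = -4: with am = 5 and gm = 3, the partition is not yet determined (e.g. several partitions of 5 into 3 parts exist). Let N = A − (-4)·I. Computing rank(N^1) = 2, rank(N^2) = 1, rank(N^3) = 0; the number of blocks of size ≥ j is rank(N^{j−1}) − rank(N^j), giving [3, 1, 1]. So we have 1 block(s) of size 3, 2 block(s) of size 1 → block sizes [3, 1, 1]

Assembling the blocks gives a Jordan form
J =
  [-4,  1,  0,  0,  0]
  [ 0, -4,  1,  0,  0]
  [ 0,  0, -4,  0,  0]
  [ 0,  0,  0, -4,  0]
  [ 0,  0,  0,  0, -4]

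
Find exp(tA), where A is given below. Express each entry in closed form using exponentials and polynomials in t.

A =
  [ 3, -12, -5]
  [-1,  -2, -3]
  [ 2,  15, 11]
e^{tA} =
  [3*t^2*exp(4*t)/2 - t*exp(4*t) + exp(4*t), 9*t^2*exp(4*t)/2 - 12*t*exp(4*t), 3*t^2*exp(4*t) - 5*t*exp(4*t)]
  [t^2*exp(4*t)/2 - t*exp(4*t), 3*t^2*exp(4*t)/2 - 6*t*exp(4*t) + exp(4*t), t^2*exp(4*t) - 3*t*exp(4*t)]
  [-3*t^2*exp(4*t)/2 + 2*t*exp(4*t), -9*t^2*exp(4*t)/2 + 15*t*exp(4*t), -3*t^2*exp(4*t) + 7*t*exp(4*t) + exp(4*t)]

Strategy: write A = P · J · P⁻¹ where J is a Jordan canonical form, so e^{tA} = P · e^{tJ} · P⁻¹, and e^{tJ} can be computed block-by-block.

A has Jordan form
J =
  [4, 1, 0]
  [0, 4, 1]
  [0, 0, 4]
(up to reordering of blocks).

Per-block formulas:
  For a 3×3 Jordan block J_3(4): exp(t · J_3(4)) = e^(4t)·(I + t·N + (t^2/2)·N^2), where N is the 3×3 nilpotent shift.

After assembling e^{tJ} and conjugating by P, we get:

e^{tA} =
  [3*t^2*exp(4*t)/2 - t*exp(4*t) + exp(4*t), 9*t^2*exp(4*t)/2 - 12*t*exp(4*t), 3*t^2*exp(4*t) - 5*t*exp(4*t)]
  [t^2*exp(4*t)/2 - t*exp(4*t), 3*t^2*exp(4*t)/2 - 6*t*exp(4*t) + exp(4*t), t^2*exp(4*t) - 3*t*exp(4*t)]
  [-3*t^2*exp(4*t)/2 + 2*t*exp(4*t), -9*t^2*exp(4*t)/2 + 15*t*exp(4*t), -3*t^2*exp(4*t) + 7*t*exp(4*t) + exp(4*t)]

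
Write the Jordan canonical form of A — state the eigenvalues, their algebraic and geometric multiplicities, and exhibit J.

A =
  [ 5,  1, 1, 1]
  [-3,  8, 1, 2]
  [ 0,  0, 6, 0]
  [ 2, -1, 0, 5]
J_3(6) ⊕ J_1(6)

The characteristic polynomial is
  det(x·I − A) = x^4 - 24*x^3 + 216*x^2 - 864*x + 1296 = (x - 6)^4

Eigenvalues and multiplicities (the geometric multiplicity of λ is n − rank(A − λI), which equals the number of Jordan blocks for λ):
  λ = 6: algebraic multiplicity = 4, geometric multiplicity = 2

Determining the block sizes for each eigenvalue:
  λ = 6: with am = 4 and gm = 2, the partition is not yet determined (e.g. several partitions of 4 into 2 parts exist). Let N = A − (6)·I. Computing rank(N^1) = 2, rank(N^2) = 1, rank(N^3) = 0; the number of blocks of size ≥ j is rank(N^{j−1}) − rank(N^j), giving [2, 1, 1]. So we have 1 block(s) of size 3, 1 block(s) of size 1 → block sizes [3, 1]

Assembling the blocks gives a Jordan form
J =
  [6, 1, 0, 0]
  [0, 6, 1, 0]
  [0, 0, 6, 0]
  [0, 0, 0, 6]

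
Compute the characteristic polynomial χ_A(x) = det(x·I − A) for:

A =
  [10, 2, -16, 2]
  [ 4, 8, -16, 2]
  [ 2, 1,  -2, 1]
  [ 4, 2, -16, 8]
x^4 - 24*x^3 + 216*x^2 - 864*x + 1296

Expanding det(x·I − A) (e.g. by cofactor expansion or by noting that A is similar to its Jordan form J, which has the same characteristic polynomial as A) gives
  χ_A(x) = x^4 - 24*x^3 + 216*x^2 - 864*x + 1296
which factors as (x - 6)^4. The eigenvalues (with algebraic multiplicities) are λ = 6 with multiplicity 4.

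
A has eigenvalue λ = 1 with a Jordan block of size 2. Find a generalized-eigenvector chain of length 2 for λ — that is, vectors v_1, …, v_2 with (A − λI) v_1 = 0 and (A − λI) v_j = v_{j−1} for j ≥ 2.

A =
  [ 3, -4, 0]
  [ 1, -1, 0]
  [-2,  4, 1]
A Jordan chain for λ = 1 of length 2:
v_1 = (2, 1, -2)ᵀ
v_2 = (1, 0, 0)ᵀ

Let N = A − (1)·I. We want v_2 with N^2 v_2 = 0 but N^1 v_2 ≠ 0; then v_{j-1} := N · v_j for j = 2, …, 2.

Pick v_2 = (1, 0, 0)ᵀ.
Then v_1 = N · v_2 = (2, 1, -2)ᵀ.

Sanity check: (A − (1)·I) v_1 = (0, 0, 0)ᵀ = 0. ✓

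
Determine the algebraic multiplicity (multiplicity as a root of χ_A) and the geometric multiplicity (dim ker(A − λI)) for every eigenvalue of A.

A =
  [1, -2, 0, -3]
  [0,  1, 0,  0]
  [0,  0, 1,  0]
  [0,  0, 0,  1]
λ = 1: alg = 4, geom = 3

Step 1 — factor the characteristic polynomial to read off the algebraic multiplicities:
  χ_A(x) = (x - 1)^4

Step 2 — compute geometric multiplicities via the rank-nullity identity g(λ) = n − rank(A − λI):
  rank(A − (1)·I) = 1, so dim ker(A − (1)·I) = n − 1 = 3

Summary:
  λ = 1: algebraic multiplicity = 4, geometric multiplicity = 3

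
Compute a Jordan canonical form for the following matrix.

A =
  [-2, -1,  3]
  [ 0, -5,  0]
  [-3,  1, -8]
J_2(-5) ⊕ J_1(-5)

The characteristic polynomial is
  det(x·I − A) = x^3 + 15*x^2 + 75*x + 125 = (x + 5)^3

Eigenvalues and multiplicities (the geometric multiplicity of λ is n − rank(A − λI), which equals the number of Jordan blocks for λ):
  λ = -5: algebraic multiplicity = 3, geometric multiplicity = 2

Determining the block sizes for each eigenvalue:
  λ = -5: 2 blocks summing to 3 forces exactly one block of size 2 and the rest size 1 → block sizes [2, 1]

Assembling the blocks gives a Jordan form
J =
  [-5,  1,  0]
  [ 0, -5,  0]
  [ 0,  0, -5]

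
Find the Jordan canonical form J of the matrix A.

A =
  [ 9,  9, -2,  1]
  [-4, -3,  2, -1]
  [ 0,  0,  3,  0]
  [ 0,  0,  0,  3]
J_3(3) ⊕ J_1(3)

The characteristic polynomial is
  det(x·I − A) = x^4 - 12*x^3 + 54*x^2 - 108*x + 81 = (x - 3)^4

Eigenvalues and multiplicities (the geometric multiplicity of λ is n − rank(A − λI), which equals the number of Jordan blocks for λ):
  λ = 3: algebraic multiplicity = 4, geometric multiplicity = 2

Determining the block sizes for each eigenvalue:
  λ = 3: with am = 4 and gm = 2, the partition is not yet determined (e.g. several partitions of 4 into 2 parts exist). Let N = A − (3)·I. Computing rank(N^1) = 2, rank(N^2) = 1, rank(N^3) = 0; the number of blocks of size ≥ j is rank(N^{j−1}) − rank(N^j), giving [2, 1, 1]. So we have 1 block(s) of size 3, 1 block(s) of size 1 → block sizes [3, 1]

Assembling the blocks gives a Jordan form
J =
  [3, 1, 0, 0]
  [0, 3, 1, 0]
  [0, 0, 3, 0]
  [0, 0, 0, 3]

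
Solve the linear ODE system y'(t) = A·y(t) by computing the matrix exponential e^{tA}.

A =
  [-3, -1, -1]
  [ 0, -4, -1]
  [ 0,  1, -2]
e^{tA} =
  [exp(-3*t), -t*exp(-3*t), -t*exp(-3*t)]
  [0, -t*exp(-3*t) + exp(-3*t), -t*exp(-3*t)]
  [0, t*exp(-3*t), t*exp(-3*t) + exp(-3*t)]

Strategy: write A = P · J · P⁻¹ where J is a Jordan canonical form, so e^{tA} = P · e^{tJ} · P⁻¹, and e^{tJ} can be computed block-by-block.

A has Jordan form
J =
  [-3,  1,  0]
  [ 0, -3,  0]
  [ 0,  0, -3]
(up to reordering of blocks).

Per-block formulas:
  For a 2×2 Jordan block J_2(-3): exp(t · J_2(-3)) = e^(-3t)·(I + t·N), where N is the 2×2 nilpotent shift.
  For a 1×1 block at λ = -3: exp(t · [-3]) = [e^(-3t)].

After assembling e^{tJ} and conjugating by P, we get:

e^{tA} =
  [exp(-3*t), -t*exp(-3*t), -t*exp(-3*t)]
  [0, -t*exp(-3*t) + exp(-3*t), -t*exp(-3*t)]
  [0, t*exp(-3*t), t*exp(-3*t) + exp(-3*t)]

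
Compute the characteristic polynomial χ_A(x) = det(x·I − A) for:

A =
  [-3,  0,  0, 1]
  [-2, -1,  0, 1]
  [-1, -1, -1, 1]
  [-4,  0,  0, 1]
x^4 + 4*x^3 + 6*x^2 + 4*x + 1

Expanding det(x·I − A) (e.g. by cofactor expansion or by noting that A is similar to its Jordan form J, which has the same characteristic polynomial as A) gives
  χ_A(x) = x^4 + 4*x^3 + 6*x^2 + 4*x + 1
which factors as (x + 1)^4. The eigenvalues (with algebraic multiplicities) are λ = -1 with multiplicity 4.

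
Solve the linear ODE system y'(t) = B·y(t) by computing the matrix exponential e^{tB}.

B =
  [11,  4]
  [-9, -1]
e^{tB} =
  [6*t*exp(5*t) + exp(5*t), 4*t*exp(5*t)]
  [-9*t*exp(5*t), -6*t*exp(5*t) + exp(5*t)]

Strategy: write B = P · J · P⁻¹ where J is a Jordan canonical form, so e^{tB} = P · e^{tJ} · P⁻¹, and e^{tJ} can be computed block-by-block.

B has Jordan form
J =
  [5, 1]
  [0, 5]
(up to reordering of blocks).

Per-block formulas:
  For a 2×2 Jordan block J_2(5): exp(t · J_2(5)) = e^(5t)·(I + t·N), where N is the 2×2 nilpotent shift.

After assembling e^{tJ} and conjugating by P, we get:

e^{tB} =
  [6*t*exp(5*t) + exp(5*t), 4*t*exp(5*t)]
  [-9*t*exp(5*t), -6*t*exp(5*t) + exp(5*t)]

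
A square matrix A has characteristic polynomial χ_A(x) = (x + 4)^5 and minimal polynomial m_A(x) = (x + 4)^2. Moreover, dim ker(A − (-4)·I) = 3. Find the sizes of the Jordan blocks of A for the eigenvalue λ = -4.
Block sizes for λ = -4: [2, 2, 1]

Step 1 — from the characteristic polynomial, algebraic multiplicity of λ = -4 is 5. From dim ker(A − (-4)·I) = 3, there are exactly 3 Jordan blocks for λ = -4.
Step 2 — from the minimal polynomial, the factor (x + 4)^2 tells us the largest block for λ = -4 has size 2.
Step 3 — with total size 5, 3 blocks, and largest block 2, the block sizes (in nonincreasing order) are [2, 2, 1].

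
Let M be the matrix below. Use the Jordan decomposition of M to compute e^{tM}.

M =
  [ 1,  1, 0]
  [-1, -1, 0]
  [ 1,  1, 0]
e^{tM} =
  [t + 1, t, 0]
  [-t, 1 - t, 0]
  [t, t, 1]

Strategy: write M = P · J · P⁻¹ where J is a Jordan canonical form, so e^{tM} = P · e^{tJ} · P⁻¹, and e^{tJ} can be computed block-by-block.

M has Jordan form
J =
  [0, 1, 0]
  [0, 0, 0]
  [0, 0, 0]
(up to reordering of blocks).

Per-block formulas:
  For a 1×1 block at λ = 0: exp(t · [0]) = [e^(0t)].
  For a 2×2 Jordan block J_2(0): exp(t · J_2(0)) = e^(0t)·(I + t·N), where N is the 2×2 nilpotent shift.

After assembling e^{tJ} and conjugating by P, we get:

e^{tM} =
  [t + 1, t, 0]
  [-t, 1 - t, 0]
  [t, t, 1]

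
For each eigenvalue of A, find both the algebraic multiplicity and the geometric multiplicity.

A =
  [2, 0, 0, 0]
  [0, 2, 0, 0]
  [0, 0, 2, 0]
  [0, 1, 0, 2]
λ = 2: alg = 4, geom = 3

Step 1 — factor the characteristic polynomial to read off the algebraic multiplicities:
  χ_A(x) = (x - 2)^4

Step 2 — compute geometric multiplicities via the rank-nullity identity g(λ) = n − rank(A − λI):
  rank(A − (2)·I) = 1, so dim ker(A − (2)·I) = n − 1 = 3

Summary:
  λ = 2: algebraic multiplicity = 4, geometric multiplicity = 3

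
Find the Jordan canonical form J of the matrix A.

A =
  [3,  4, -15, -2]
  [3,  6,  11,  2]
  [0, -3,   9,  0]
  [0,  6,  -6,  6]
J_3(6) ⊕ J_1(6)

The characteristic polynomial is
  det(x·I − A) = x^4 - 24*x^3 + 216*x^2 - 864*x + 1296 = (x - 6)^4

Eigenvalues and multiplicities (the geometric multiplicity of λ is n − rank(A − λI), which equals the number of Jordan blocks for λ):
  λ = 6: algebraic multiplicity = 4, geometric multiplicity = 2

Determining the block sizes for each eigenvalue:
  λ = 6: with am = 4 and gm = 2, the partition is not yet determined (e.g. several partitions of 4 into 2 parts exist). Let N = A − (6)·I. Computing rank(N^1) = 2, rank(N^2) = 1, rank(N^3) = 0; the number of blocks of size ≥ j is rank(N^{j−1}) − rank(N^j), giving [2, 1, 1]. So we have 1 block(s) of size 3, 1 block(s) of size 1 → block sizes [3, 1]

Assembling the blocks gives a Jordan form
J =
  [6, 1, 0, 0]
  [0, 6, 1, 0]
  [0, 0, 6, 0]
  [0, 0, 0, 6]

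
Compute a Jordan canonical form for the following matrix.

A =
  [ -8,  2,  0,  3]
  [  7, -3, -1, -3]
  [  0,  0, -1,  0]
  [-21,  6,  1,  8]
J_3(-1) ⊕ J_1(-1)

The characteristic polynomial is
  det(x·I − A) = x^4 + 4*x^3 + 6*x^2 + 4*x + 1 = (x + 1)^4

Eigenvalues and multiplicities (the geometric multiplicity of λ is n − rank(A − λI), which equals the number of Jordan blocks for λ):
  λ = -1: algebraic multiplicity = 4, geometric multiplicity = 2

Determining the block sizes for each eigenvalue:
  λ = -1: with am = 4 and gm = 2, the partition is not yet determined (e.g. several partitions of 4 into 2 parts exist). Let N = A − (-1)·I. Computing rank(N^1) = 2, rank(N^2) = 1, rank(N^3) = 0; the number of blocks of size ≥ j is rank(N^{j−1}) − rank(N^j), giving [2, 1, 1]. So we have 1 block(s) of size 3, 1 block(s) of size 1 → block sizes [3, 1]

Assembling the blocks gives a Jordan form
J =
  [-1,  1,  0,  0]
  [ 0, -1,  1,  0]
  [ 0,  0, -1,  0]
  [ 0,  0,  0, -1]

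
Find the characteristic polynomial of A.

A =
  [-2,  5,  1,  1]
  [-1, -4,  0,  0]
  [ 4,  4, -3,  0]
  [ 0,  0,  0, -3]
x^4 + 12*x^3 + 54*x^2 + 108*x + 81

Expanding det(x·I − A) (e.g. by cofactor expansion or by noting that A is similar to its Jordan form J, which has the same characteristic polynomial as A) gives
  χ_A(x) = x^4 + 12*x^3 + 54*x^2 + 108*x + 81
which factors as (x + 3)^4. The eigenvalues (with algebraic multiplicities) are λ = -3 with multiplicity 4.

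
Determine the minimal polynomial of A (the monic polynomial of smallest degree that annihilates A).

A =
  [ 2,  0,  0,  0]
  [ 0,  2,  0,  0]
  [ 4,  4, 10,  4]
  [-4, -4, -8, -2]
x^2 - 8*x + 12

The characteristic polynomial is χ_A(x) = (x - 6)*(x - 2)^3, so the eigenvalues are known. The minimal polynomial is
  m_A(x) = Π_λ (x − λ)^{k_λ}
where k_λ is the size of the *largest* Jordan block for λ (equivalently, the smallest k with (A − λI)^k v = 0 for every generalised eigenvector v of λ).

  λ = 2: largest Jordan block has size 1, contributing (x − 2)
  λ = 6: largest Jordan block has size 1, contributing (x − 6)

So m_A(x) = (x - 6)*(x - 2) = x^2 - 8*x + 12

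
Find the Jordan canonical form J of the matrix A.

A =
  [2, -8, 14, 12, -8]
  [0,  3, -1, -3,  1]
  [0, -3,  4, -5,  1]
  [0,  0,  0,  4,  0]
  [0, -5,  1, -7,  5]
J_1(2) ⊕ J_3(4) ⊕ J_1(4)

The characteristic polynomial is
  det(x·I − A) = x^5 - 18*x^4 + 128*x^3 - 448*x^2 + 768*x - 512 = (x - 4)^4*(x - 2)

Eigenvalues and multiplicities (the geometric multiplicity of λ is n − rank(A − λI), which equals the number of Jordan blocks for λ):
  λ = 2: algebraic multiplicity = 1, geometric multiplicity = 1
  λ = 4: algebraic multiplicity = 4, geometric multiplicity = 2

Determining the block sizes for each eigenvalue:
  λ = 2: one block (gm = 1), so the single block has size am = 1 → block sizes [1]
  λ = 4: with am = 4 and gm = 2, the partition is not yet determined (e.g. several partitions of 4 into 2 parts exist). Let N = A − (4)·I. Computing rank(N^1) = 3, rank(N^2) = 2, rank(N^3) = 1; the number of blocks of size ≥ j is rank(N^{j−1}) − rank(N^j), giving [2, 1, 1]. So we have 1 block(s) of size 3, 1 block(s) of size 1 → block sizes [3, 1]

Assembling the blocks gives a Jordan form
J =
  [2, 0, 0, 0, 0]
  [0, 4, 1, 0, 0]
  [0, 0, 4, 1, 0]
  [0, 0, 0, 4, 0]
  [0, 0, 0, 0, 4]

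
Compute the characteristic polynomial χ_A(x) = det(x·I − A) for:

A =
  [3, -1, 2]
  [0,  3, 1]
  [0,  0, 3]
x^3 - 9*x^2 + 27*x - 27

Expanding det(x·I − A) (e.g. by cofactor expansion or by noting that A is similar to its Jordan form J, which has the same characteristic polynomial as A) gives
  χ_A(x) = x^3 - 9*x^2 + 27*x - 27
which factors as (x - 3)^3. The eigenvalues (with algebraic multiplicities) are λ = 3 with multiplicity 3.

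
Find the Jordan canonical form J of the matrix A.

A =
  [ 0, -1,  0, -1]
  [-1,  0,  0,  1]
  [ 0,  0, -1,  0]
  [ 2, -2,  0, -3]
J_2(-1) ⊕ J_1(-1) ⊕ J_1(-1)

The characteristic polynomial is
  det(x·I − A) = x^4 + 4*x^3 + 6*x^2 + 4*x + 1 = (x + 1)^4

Eigenvalues and multiplicities (the geometric multiplicity of λ is n − rank(A − λI), which equals the number of Jordan blocks for λ):
  λ = -1: algebraic multiplicity = 4, geometric multiplicity = 3

Determining the block sizes for each eigenvalue:
  λ = -1: 3 blocks summing to 4 forces exactly one block of size 2 and the rest size 1 → block sizes [2, 1, 1]

Assembling the blocks gives a Jordan form
J =
  [-1,  1,  0,  0]
  [ 0, -1,  0,  0]
  [ 0,  0, -1,  0]
  [ 0,  0,  0, -1]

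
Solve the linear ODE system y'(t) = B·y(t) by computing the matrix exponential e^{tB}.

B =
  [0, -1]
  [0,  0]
e^{tB} =
  [1, -t]
  [0, 1]

Strategy: write B = P · J · P⁻¹ where J is a Jordan canonical form, so e^{tB} = P · e^{tJ} · P⁻¹, and e^{tJ} can be computed block-by-block.

B has Jordan form
J =
  [0, 1]
  [0, 0]
(up to reordering of blocks).

Per-block formulas:
  For a 2×2 Jordan block J_2(0): exp(t · J_2(0)) = e^(0t)·(I + t·N), where N is the 2×2 nilpotent shift.

After assembling e^{tJ} and conjugating by P, we get:

e^{tB} =
  [1, -t]
  [0, 1]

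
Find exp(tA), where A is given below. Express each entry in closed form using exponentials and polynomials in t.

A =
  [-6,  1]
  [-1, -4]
e^{tA} =
  [-t*exp(-5*t) + exp(-5*t), t*exp(-5*t)]
  [-t*exp(-5*t), t*exp(-5*t) + exp(-5*t)]

Strategy: write A = P · J · P⁻¹ where J is a Jordan canonical form, so e^{tA} = P · e^{tJ} · P⁻¹, and e^{tJ} can be computed block-by-block.

A has Jordan form
J =
  [-5,  1]
  [ 0, -5]
(up to reordering of blocks).

Per-block formulas:
  For a 2×2 Jordan block J_2(-5): exp(t · J_2(-5)) = e^(-5t)·(I + t·N), where N is the 2×2 nilpotent shift.

After assembling e^{tJ} and conjugating by P, we get:

e^{tA} =
  [-t*exp(-5*t) + exp(-5*t), t*exp(-5*t)]
  [-t*exp(-5*t), t*exp(-5*t) + exp(-5*t)]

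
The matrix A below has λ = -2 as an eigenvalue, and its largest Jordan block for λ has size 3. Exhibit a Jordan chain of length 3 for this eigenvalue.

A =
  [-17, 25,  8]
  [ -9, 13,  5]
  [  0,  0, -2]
A Jordan chain for λ = -2 of length 3:
v_1 = (5, 3, 0)ᵀ
v_2 = (8, 5, 0)ᵀ
v_3 = (0, 0, 1)ᵀ

Let N = A − (-2)·I. We want v_3 with N^3 v_3 = 0 but N^2 v_3 ≠ 0; then v_{j-1} := N · v_j for j = 3, …, 2.

Pick v_3 = (0, 0, 1)ᵀ.
Then v_2 = N · v_3 = (8, 5, 0)ᵀ.
Then v_1 = N · v_2 = (5, 3, 0)ᵀ.

Sanity check: (A − (-2)·I) v_1 = (0, 0, 0)ᵀ = 0. ✓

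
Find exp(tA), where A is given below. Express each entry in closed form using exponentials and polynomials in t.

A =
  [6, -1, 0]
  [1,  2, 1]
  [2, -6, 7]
e^{tA} =
  [t*exp(5*t) + exp(5*t), t^2*exp(5*t) - t*exp(5*t), -t^2*exp(5*t)/2]
  [t*exp(5*t), t^2*exp(5*t) - 3*t*exp(5*t) + exp(5*t), -t^2*exp(5*t)/2 + t*exp(5*t)]
  [2*t*exp(5*t), 2*t^2*exp(5*t) - 6*t*exp(5*t), -t^2*exp(5*t) + 2*t*exp(5*t) + exp(5*t)]

Strategy: write A = P · J · P⁻¹ where J is a Jordan canonical form, so e^{tA} = P · e^{tJ} · P⁻¹, and e^{tJ} can be computed block-by-block.

A has Jordan form
J =
  [5, 1, 0]
  [0, 5, 1]
  [0, 0, 5]
(up to reordering of blocks).

Per-block formulas:
  For a 3×3 Jordan block J_3(5): exp(t · J_3(5)) = e^(5t)·(I + t·N + (t^2/2)·N^2), where N is the 3×3 nilpotent shift.

After assembling e^{tJ} and conjugating by P, we get:

e^{tA} =
  [t*exp(5*t) + exp(5*t), t^2*exp(5*t) - t*exp(5*t), -t^2*exp(5*t)/2]
  [t*exp(5*t), t^2*exp(5*t) - 3*t*exp(5*t) + exp(5*t), -t^2*exp(5*t)/2 + t*exp(5*t)]
  [2*t*exp(5*t), 2*t^2*exp(5*t) - 6*t*exp(5*t), -t^2*exp(5*t) + 2*t*exp(5*t) + exp(5*t)]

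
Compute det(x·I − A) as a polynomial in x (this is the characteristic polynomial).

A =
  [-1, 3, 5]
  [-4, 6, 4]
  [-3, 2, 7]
x^3 - 12*x^2 + 48*x - 64

Expanding det(x·I − A) (e.g. by cofactor expansion or by noting that A is similar to its Jordan form J, which has the same characteristic polynomial as A) gives
  χ_A(x) = x^3 - 12*x^2 + 48*x - 64
which factors as (x - 4)^3. The eigenvalues (with algebraic multiplicities) are λ = 4 with multiplicity 3.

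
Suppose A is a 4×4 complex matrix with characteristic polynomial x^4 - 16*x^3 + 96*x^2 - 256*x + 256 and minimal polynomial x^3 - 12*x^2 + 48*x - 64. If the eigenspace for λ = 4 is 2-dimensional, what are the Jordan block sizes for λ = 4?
Block sizes for λ = 4: [3, 1]

Step 1 — from the characteristic polynomial, algebraic multiplicity of λ = 4 is 4. From dim ker(A − (4)·I) = 2, there are exactly 2 Jordan blocks for λ = 4.
Step 2 — from the minimal polynomial, the factor (x − 4)^3 tells us the largest block for λ = 4 has size 3.
Step 3 — with total size 4, 2 blocks, and largest block 3, the block sizes (in nonincreasing order) are [3, 1].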